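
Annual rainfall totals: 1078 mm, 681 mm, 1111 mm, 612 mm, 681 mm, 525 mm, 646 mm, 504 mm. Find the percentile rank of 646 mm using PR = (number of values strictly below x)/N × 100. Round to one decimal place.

37.5

N = 8.
Strictly below 646: 3. Equal to 646: 1.
PR = 3/8 × 100 = 37.5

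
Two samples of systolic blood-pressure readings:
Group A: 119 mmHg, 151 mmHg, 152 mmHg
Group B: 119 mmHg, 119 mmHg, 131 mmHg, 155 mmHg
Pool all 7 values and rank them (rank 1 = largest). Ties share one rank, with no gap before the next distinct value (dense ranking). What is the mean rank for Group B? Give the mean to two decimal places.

Sorted (descending): 155, 152, 151, 131, 119, 119, 119
The 3 values of 119 share dense rank 5.
Remaining distinct values take the next consecutive integers.
Group B values → pooled ranks: 119→5, 119→5, 131→4, 155→1
Mean rank = (5 + 5 + 4 + 1) / 4 = 3.75

3.75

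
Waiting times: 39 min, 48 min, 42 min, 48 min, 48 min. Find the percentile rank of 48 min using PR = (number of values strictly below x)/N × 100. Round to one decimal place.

N = 5.
Strictly below 48: 2. Equal to 48: 3.
PR = 2/5 × 100 = 40.0

40.0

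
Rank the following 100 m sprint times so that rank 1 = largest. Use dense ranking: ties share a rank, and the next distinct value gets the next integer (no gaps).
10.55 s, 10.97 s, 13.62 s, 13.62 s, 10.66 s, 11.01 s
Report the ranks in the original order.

5, 3, 1, 1, 4, 2

Sorted (descending): 13.62, 13.62, 11.01, 10.97, 10.66, 10.55
The 2 values of 13.62 share dense rank 1.
Remaining distinct values take the next consecutive integers.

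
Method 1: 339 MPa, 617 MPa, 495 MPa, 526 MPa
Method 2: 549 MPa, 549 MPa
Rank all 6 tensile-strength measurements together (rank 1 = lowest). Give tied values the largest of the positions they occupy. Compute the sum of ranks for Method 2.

Sorted (ascending): 339, 495, 526, 549, 549, 617
The 2 values of 549 occupy positions 4–5 → each gets rank 5.
Method 2 values → pooled ranks: 549→5, 549→5
Rank sum = 5 + 5 = 10

10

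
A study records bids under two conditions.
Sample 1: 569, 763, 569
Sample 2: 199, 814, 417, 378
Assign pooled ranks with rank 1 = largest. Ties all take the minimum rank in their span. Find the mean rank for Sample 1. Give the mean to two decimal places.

2.67

Sorted (descending): 814, 763, 569, 569, 417, 378, 199
The 2 values of 569 occupy positions 3–4 → each gets rank 3.
Sample 1 values → pooled ranks: 569→3, 763→2, 569→3
Mean rank = (3 + 2 + 3) / 3 = 2.67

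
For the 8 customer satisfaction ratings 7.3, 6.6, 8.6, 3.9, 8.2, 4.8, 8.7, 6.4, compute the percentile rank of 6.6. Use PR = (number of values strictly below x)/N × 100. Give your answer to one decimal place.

N = 8.
Strictly below 6.6: 3. Equal to 6.6: 1.
PR = 3/8 × 100 = 37.5

37.5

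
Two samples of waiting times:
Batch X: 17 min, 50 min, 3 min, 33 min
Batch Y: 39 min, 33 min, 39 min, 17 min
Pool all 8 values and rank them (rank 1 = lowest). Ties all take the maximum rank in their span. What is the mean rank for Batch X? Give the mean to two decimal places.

4.25

Sorted (ascending): 3, 17, 17, 33, 33, 39, 39, 50
The 2 values of 17 occupy positions 2–3 → each gets rank 3.
The 2 values of 33 occupy positions 4–5 → each gets rank 5.
The 2 values of 39 occupy positions 6–7 → each gets rank 7.
Batch X values → pooled ranks: 17→3, 50→8, 3→1, 33→5
Mean rank = (3 + 8 + 1 + 5) / 4 = 4.25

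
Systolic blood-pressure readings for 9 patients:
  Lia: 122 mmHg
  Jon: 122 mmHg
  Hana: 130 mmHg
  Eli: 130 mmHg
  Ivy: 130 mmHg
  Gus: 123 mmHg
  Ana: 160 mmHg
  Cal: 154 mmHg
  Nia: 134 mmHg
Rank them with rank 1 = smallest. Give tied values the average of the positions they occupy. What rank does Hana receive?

Sorted (ascending): 122, 122, 123, 130, 130, 130, 134, 154, 160
The 2 values of 122 occupy positions 1–2 → average rank (1+2)/2 = 1.5.
The 3 values of 130 occupy positions 4–6 → average rank 5.
Hana has value 130 mmHg → rank 5.

5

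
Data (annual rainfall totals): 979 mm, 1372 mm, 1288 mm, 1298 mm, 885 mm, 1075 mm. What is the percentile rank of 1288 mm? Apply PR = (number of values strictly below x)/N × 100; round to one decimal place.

N = 6.
Strictly below 1288: 3. Equal to 1288: 1.
PR = 3/6 × 100 = 50.0

50.0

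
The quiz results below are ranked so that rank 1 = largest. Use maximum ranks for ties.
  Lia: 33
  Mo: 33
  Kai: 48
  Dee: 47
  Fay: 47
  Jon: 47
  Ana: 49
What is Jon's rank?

Sorted (descending): 49, 48, 47, 47, 47, 33, 33
The 3 values of 47 occupy positions 3–5 → each gets rank 5.
The 2 values of 33 occupy positions 6–7 → each gets rank 7.
Jon has value 47 → rank 5.

5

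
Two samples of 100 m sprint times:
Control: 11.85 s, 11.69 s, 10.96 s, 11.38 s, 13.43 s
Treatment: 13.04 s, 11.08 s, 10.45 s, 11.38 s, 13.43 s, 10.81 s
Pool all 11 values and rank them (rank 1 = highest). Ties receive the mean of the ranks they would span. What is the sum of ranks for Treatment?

Sorted (descending): 13.43, 13.43, 13.04, 11.85, 11.69, 11.38, 11.38, 11.08, 10.96, 10.81, 10.45
The 2 values of 13.43 occupy positions 1–2 → average rank (1+2)/2 = 1.5.
The 2 values of 11.38 occupy positions 6–7 → average rank (6+7)/2 = 6.5.
Treatment values → pooled ranks: 13.04→3, 11.08→8, 10.45→11, 11.38→6.5, 13.43→1.5, 10.81→10
Rank sum = 3 + 8 + 11 + 6.5 + 1.5 + 10 = 40

40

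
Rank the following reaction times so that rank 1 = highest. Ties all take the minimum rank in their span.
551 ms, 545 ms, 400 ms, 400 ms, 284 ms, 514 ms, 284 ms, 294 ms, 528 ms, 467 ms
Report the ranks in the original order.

Sorted (descending): 551, 545, 528, 514, 467, 400, 400, 294, 284, 284
The 2 values of 400 occupy positions 6–7 → each gets rank 6.
The 2 values of 284 occupy positions 9–10 → each gets rank 9.

1, 2, 6, 6, 9, 4, 9, 8, 3, 5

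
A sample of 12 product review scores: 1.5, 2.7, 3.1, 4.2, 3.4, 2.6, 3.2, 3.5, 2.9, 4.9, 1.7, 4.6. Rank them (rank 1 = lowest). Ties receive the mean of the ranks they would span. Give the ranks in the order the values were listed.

Sorted (ascending): 1.5, 1.7, 2.6, 2.7, 2.9, 3.1, 3.2, 3.4, 3.5, 4.2, 4.6, 4.9
No ties — each value takes its position as its rank.

1, 4, 6, 10, 8, 3, 7, 9, 5, 12, 2, 11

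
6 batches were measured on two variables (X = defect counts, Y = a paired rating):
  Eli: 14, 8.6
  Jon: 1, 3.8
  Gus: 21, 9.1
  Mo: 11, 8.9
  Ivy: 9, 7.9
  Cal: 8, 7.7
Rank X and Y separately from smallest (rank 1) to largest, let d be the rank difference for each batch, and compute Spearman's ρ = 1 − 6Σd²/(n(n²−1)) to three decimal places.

0.943

Ranks of variable 1: 5, 1, 6, 4, 3, 2
Ranks of variable 2: 4, 1, 6, 5, 3, 2
d = r₁ − r₂: 1, 0, 0, -1, 0, 0
d²: 1, 0, 0, 1, 0, 0; Σd² = 2
ρ = 1 − 6·2/(6·35) = 1 − 12/210 = 0.943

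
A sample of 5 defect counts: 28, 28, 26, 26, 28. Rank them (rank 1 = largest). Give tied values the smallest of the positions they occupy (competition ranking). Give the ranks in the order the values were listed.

1, 1, 4, 4, 1

Sorted (descending): 28, 28, 28, 26, 26
The 3 values of 28 occupy positions 1–3 → each gets rank 1.
The 2 values of 26 occupy positions 4–5 → each gets rank 4.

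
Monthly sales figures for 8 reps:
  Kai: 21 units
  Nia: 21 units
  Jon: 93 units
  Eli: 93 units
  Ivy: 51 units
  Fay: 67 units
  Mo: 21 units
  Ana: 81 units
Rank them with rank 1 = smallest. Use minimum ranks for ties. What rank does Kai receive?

1

Sorted (ascending): 21, 21, 21, 51, 67, 81, 93, 93
The 3 values of 21 occupy positions 1–3 → each gets rank 1.
The 2 values of 93 occupy positions 7–8 → each gets rank 7.
Kai has value 21 units → rank 1.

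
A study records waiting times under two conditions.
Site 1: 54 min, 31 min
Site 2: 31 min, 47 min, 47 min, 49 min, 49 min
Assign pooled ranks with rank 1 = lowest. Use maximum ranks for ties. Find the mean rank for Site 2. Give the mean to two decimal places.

4.40

Sorted (ascending): 31, 31, 47, 47, 49, 49, 54
The 2 values of 31 occupy positions 1–2 → each gets rank 2.
The 2 values of 47 occupy positions 3–4 → each gets rank 4.
The 2 values of 49 occupy positions 5–6 → each gets rank 6.
Site 2 values → pooled ranks: 31→2, 47→4, 47→4, 49→6, 49→6
Mean rank = (2 + 4 + 4 + 6 + 6) / 5 = 4.40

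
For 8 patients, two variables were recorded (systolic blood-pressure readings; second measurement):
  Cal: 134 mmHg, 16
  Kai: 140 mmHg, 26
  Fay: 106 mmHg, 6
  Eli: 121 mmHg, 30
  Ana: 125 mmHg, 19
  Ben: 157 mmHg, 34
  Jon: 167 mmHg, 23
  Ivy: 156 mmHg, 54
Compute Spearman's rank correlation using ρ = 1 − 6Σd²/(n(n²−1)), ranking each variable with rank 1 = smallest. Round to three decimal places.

0.524

Ranks of variable 1: 4, 5, 1, 2, 3, 7, 8, 6
Ranks of variable 2: 2, 5, 1, 6, 3, 7, 4, 8
d = r₁ − r₂: 2, 0, 0, -4, 0, 0, 4, -2
d²: 4, 0, 0, 16, 0, 0, 16, 4; Σd² = 40
ρ = 1 − 6·40/(8·63) = 1 − 240/504 = 0.524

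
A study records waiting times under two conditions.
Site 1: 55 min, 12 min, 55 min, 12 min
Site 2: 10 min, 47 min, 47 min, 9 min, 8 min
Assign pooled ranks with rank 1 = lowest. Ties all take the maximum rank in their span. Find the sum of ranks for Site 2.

Sorted (ascending): 8, 9, 10, 12, 12, 47, 47, 55, 55
The 2 values of 12 occupy positions 4–5 → each gets rank 5.
The 2 values of 47 occupy positions 6–7 → each gets rank 7.
The 2 values of 55 occupy positions 8–9 → each gets rank 9.
Site 2 values → pooled ranks: 10→3, 47→7, 47→7, 9→2, 8→1
Rank sum = 3 + 7 + 7 + 2 + 1 = 20

20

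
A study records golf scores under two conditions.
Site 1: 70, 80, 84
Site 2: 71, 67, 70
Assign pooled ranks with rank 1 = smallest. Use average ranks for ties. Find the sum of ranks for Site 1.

13.5

Sorted (ascending): 67, 70, 70, 71, 80, 84
The 2 values of 70 occupy positions 2–3 → average rank (2+3)/2 = 2.5.
Site 1 values → pooled ranks: 70→2.5, 80→5, 84→6
Rank sum = 2.5 + 5 + 6 = 13.5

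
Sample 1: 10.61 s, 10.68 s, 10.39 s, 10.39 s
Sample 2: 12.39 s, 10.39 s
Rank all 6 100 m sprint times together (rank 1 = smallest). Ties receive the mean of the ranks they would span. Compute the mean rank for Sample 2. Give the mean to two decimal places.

Sorted (ascending): 10.39, 10.39, 10.39, 10.61, 10.68, 12.39
The 3 values of 10.39 occupy positions 1–3 → average rank 2.
Sample 2 values → pooled ranks: 12.39→6, 10.39→2
Mean rank = (6 + 2) / 2 = 4.00

4.00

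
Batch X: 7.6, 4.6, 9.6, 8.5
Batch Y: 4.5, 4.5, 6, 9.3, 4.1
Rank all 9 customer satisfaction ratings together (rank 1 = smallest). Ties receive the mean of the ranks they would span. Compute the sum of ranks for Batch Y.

19

Sorted (ascending): 4.1, 4.5, 4.5, 4.6, 6, 7.6, 8.5, 9.3, 9.6
The 2 values of 4.5 occupy positions 2–3 → average rank (2+3)/2 = 2.5.
Batch Y values → pooled ranks: 4.5→2.5, 4.5→2.5, 6→5, 9.3→8, 4.1→1
Rank sum = 2.5 + 2.5 + 5 + 8 + 1 = 19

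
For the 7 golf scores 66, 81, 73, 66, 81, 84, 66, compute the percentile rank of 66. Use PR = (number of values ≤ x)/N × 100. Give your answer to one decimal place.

N = 7.
Strictly below 66: 0. Equal to 66: 3.
PR = 3/7 × 100 = 42.9

42.9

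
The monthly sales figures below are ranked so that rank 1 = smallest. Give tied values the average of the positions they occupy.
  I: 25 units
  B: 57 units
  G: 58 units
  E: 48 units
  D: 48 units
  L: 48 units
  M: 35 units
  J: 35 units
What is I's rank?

Sorted (ascending): 25, 35, 35, 48, 48, 48, 57, 58
The 2 values of 35 occupy positions 2–3 → average rank (2+3)/2 = 2.5.
The 3 values of 48 occupy positions 4–6 → average rank 5.
I has value 25 units → rank 1.

1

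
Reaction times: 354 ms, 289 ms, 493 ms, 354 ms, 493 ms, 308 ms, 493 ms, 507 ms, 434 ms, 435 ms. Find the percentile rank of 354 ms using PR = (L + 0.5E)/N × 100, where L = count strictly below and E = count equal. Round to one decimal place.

30.0

N = 10.
Strictly below 354: 2. Equal to 354: 2.
PR = (2 + 0.5·2)/10 × 100 = 30.0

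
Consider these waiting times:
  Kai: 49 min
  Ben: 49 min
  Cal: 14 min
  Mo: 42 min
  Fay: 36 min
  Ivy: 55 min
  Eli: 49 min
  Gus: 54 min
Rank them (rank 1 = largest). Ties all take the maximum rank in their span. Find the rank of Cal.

8

Sorted (descending): 55, 54, 49, 49, 49, 42, 36, 14
The 3 values of 49 occupy positions 3–5 → each gets rank 5.
Cal has value 14 min → rank 8.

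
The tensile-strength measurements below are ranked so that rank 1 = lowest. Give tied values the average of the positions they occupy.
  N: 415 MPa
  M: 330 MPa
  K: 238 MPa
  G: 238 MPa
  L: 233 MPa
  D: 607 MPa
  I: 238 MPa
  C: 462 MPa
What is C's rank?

Sorted (ascending): 233, 238, 238, 238, 330, 415, 462, 607
The 3 values of 238 occupy positions 2–4 → average rank 3.
C has value 462 MPa → rank 7.

7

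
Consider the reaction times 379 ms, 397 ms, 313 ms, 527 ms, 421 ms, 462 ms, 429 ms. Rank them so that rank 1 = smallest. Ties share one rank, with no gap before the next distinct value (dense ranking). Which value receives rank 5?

Sorted (ascending): 313, 379, 397, 421, 429, 462, 527
No ties — each value takes its position as its rank.
Rank 5 → value 429.

429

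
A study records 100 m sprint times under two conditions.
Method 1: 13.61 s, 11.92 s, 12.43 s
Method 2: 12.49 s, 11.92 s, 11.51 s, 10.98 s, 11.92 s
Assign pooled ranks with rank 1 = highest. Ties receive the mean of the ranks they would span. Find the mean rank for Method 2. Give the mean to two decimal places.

Sorted (descending): 13.61, 12.49, 12.43, 11.92, 11.92, 11.92, 11.51, 10.98
The 3 values of 11.92 occupy positions 4–6 → average rank 5.
Method 2 values → pooled ranks: 12.49→2, 11.92→5, 11.51→7, 10.98→8, 11.92→5
Mean rank = (2 + 5 + 7 + 8 + 5) / 5 = 5.40

5.40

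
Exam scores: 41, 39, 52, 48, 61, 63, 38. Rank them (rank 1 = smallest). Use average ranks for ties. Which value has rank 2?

Sorted (ascending): 38, 39, 41, 48, 52, 61, 63
No ties — each value takes its position as its rank.
Rank 2 → value 39.

39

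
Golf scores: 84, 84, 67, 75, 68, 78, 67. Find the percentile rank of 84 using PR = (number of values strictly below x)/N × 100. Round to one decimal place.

N = 7.
Strictly below 84: 5. Equal to 84: 2.
PR = 5/7 × 100 = 71.4

71.4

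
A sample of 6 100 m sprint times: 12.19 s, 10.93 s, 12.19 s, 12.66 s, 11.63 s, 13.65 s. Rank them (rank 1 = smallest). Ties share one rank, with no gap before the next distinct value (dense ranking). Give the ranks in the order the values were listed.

3, 1, 3, 4, 2, 5

Sorted (ascending): 10.93, 11.63, 12.19, 12.19, 12.66, 13.65
The 2 values of 12.19 share dense rank 3.
Remaining distinct values take the next consecutive integers.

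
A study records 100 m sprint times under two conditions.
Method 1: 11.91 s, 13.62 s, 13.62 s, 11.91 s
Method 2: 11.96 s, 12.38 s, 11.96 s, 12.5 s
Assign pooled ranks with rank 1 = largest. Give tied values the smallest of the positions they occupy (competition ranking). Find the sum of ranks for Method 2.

Sorted (descending): 13.62, 13.62, 12.5, 12.38, 11.96, 11.96, 11.91, 11.91
The 2 values of 13.62 occupy positions 1–2 → each gets rank 1.
The 2 values of 11.96 occupy positions 5–6 → each gets rank 5.
The 2 values of 11.91 occupy positions 7–8 → each gets rank 7.
Method 2 values → pooled ranks: 11.96→5, 12.38→4, 11.96→5, 12.5→3
Rank sum = 5 + 4 + 5 + 3 = 17

17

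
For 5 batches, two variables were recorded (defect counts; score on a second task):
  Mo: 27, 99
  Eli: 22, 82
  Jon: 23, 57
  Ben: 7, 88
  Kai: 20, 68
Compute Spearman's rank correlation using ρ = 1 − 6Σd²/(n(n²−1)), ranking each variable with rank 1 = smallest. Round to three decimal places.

Ranks of variable 1: 5, 3, 4, 1, 2
Ranks of variable 2: 5, 3, 1, 4, 2
d = r₁ − r₂: 0, 0, 3, -3, 0
d²: 0, 0, 9, 9, 0; Σd² = 18
ρ = 1 − 6·18/(5·24) = 1 − 108/120 = 0.100

0.100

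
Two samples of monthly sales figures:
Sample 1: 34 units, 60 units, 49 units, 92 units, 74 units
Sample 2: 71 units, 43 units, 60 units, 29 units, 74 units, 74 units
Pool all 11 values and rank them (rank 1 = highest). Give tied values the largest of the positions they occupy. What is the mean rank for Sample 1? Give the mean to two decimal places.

6.00

Sorted (descending): 92, 74, 74, 74, 71, 60, 60, 49, 43, 34, 29
The 3 values of 74 occupy positions 2–4 → each gets rank 4.
The 2 values of 60 occupy positions 6–7 → each gets rank 7.
Sample 1 values → pooled ranks: 34→10, 60→7, 49→8, 92→1, 74→4
Mean rank = (10 + 7 + 8 + 1 + 4) / 5 = 6.00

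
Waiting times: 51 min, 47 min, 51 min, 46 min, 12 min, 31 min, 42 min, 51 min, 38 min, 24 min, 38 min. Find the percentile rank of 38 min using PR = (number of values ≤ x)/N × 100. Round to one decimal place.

45.5

N = 11.
Strictly below 38: 3. Equal to 38: 2.
PR = 5/11 × 100 = 45.5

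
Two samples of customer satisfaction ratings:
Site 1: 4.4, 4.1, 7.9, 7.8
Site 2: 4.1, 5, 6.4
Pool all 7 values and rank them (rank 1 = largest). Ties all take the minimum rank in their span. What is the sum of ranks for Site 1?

14

Sorted (descending): 7.9, 7.8, 6.4, 5, 4.4, 4.1, 4.1
The 2 values of 4.1 occupy positions 6–7 → each gets rank 6.
Site 1 values → pooled ranks: 4.4→5, 4.1→6, 7.9→1, 7.8→2
Rank sum = 5 + 6 + 1 + 2 = 14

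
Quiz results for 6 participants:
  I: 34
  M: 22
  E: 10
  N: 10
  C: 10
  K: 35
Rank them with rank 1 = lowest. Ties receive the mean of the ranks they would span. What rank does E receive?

2

Sorted (ascending): 10, 10, 10, 22, 34, 35
The 3 values of 10 occupy positions 1–3 → average rank 2.
E has value 10 → rank 2.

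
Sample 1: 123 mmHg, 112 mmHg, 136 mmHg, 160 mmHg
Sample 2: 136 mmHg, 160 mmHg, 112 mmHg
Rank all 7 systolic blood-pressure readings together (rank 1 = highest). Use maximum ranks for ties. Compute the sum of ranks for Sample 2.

13

Sorted (descending): 160, 160, 136, 136, 123, 112, 112
The 2 values of 160 occupy positions 1–2 → each gets rank 2.
The 2 values of 136 occupy positions 3–4 → each gets rank 4.
The 2 values of 112 occupy positions 6–7 → each gets rank 7.
Sample 2 values → pooled ranks: 136→4, 160→2, 112→7
Rank sum = 4 + 2 + 7 = 13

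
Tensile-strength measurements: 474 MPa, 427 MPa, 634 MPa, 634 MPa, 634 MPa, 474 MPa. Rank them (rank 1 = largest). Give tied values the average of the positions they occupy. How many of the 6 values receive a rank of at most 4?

Sorted (descending): 634, 634, 634, 474, 474, 427
The 3 values of 634 occupy positions 1–3 → average rank 2.
The 2 values of 474 occupy positions 4–5 → average rank (4+5)/2 = 4.5.
Ranks ≤ 4: {2, 2, 2} → 3 values.

3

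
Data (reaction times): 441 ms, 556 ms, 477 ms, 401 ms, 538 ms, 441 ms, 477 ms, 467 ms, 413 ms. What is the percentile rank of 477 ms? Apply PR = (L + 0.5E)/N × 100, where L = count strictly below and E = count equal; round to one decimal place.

66.7

N = 9.
Strictly below 477: 5. Equal to 477: 2.
PR = (5 + 0.5·2)/9 × 100 = 66.7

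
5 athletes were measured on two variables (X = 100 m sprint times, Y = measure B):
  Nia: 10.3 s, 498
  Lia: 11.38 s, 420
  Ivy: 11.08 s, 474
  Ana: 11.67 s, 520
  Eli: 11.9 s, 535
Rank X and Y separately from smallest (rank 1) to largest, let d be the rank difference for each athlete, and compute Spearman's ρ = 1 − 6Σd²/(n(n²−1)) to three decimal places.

0.600

Ranks of variable 1: 1, 3, 2, 4, 5
Ranks of variable 2: 3, 1, 2, 4, 5
d = r₁ − r₂: -2, 2, 0, 0, 0
d²: 4, 4, 0, 0, 0; Σd² = 8
ρ = 1 − 6·8/(5·24) = 1 − 48/120 = 0.600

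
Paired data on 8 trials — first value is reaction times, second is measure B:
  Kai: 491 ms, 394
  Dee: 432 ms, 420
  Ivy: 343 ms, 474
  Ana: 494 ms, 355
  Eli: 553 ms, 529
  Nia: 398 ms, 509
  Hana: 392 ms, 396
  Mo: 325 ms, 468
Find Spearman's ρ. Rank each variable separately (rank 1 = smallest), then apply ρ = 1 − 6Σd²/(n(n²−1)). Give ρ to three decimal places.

-0.119

Ranks of variable 1: 6, 5, 2, 7, 8, 4, 3, 1
Ranks of variable 2: 2, 4, 6, 1, 8, 7, 3, 5
d = r₁ − r₂: 4, 1, -4, 6, 0, -3, 0, -4
d²: 16, 1, 16, 36, 0, 9, 0, 16; Σd² = 94
ρ = 1 − 6·94/(8·63) = 1 − 564/504 = -0.119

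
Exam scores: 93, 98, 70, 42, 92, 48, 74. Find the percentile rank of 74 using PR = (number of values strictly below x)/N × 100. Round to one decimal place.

N = 7.
Strictly below 74: 3. Equal to 74: 1.
PR = 3/7 × 100 = 42.9

42.9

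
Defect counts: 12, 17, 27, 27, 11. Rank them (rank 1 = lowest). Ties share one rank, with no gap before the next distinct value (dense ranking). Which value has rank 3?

17

Sorted (ascending): 11, 12, 17, 27, 27
The 2 values of 27 share dense rank 4.
Remaining distinct values take the next consecutive integers.
Rank 3 → value 17.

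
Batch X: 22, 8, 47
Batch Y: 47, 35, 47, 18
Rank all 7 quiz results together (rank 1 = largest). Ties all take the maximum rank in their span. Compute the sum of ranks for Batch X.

15

Sorted (descending): 47, 47, 47, 35, 22, 18, 8
The 3 values of 47 occupy positions 1–3 → each gets rank 3.
Batch X values → pooled ranks: 22→5, 8→7, 47→3
Rank sum = 5 + 7 + 3 = 15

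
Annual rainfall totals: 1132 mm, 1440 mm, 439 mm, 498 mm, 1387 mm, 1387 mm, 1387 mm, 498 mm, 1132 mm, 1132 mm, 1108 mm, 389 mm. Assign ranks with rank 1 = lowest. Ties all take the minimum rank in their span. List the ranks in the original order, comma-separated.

Sorted (ascending): 389, 439, 498, 498, 1108, 1132, 1132, 1132, 1387, 1387, 1387, 1440
The 2 values of 498 occupy positions 3–4 → each gets rank 3.
The 3 values of 1132 occupy positions 6–8 → each gets rank 6.
The 3 values of 1387 occupy positions 9–11 → each gets rank 9.

6, 12, 2, 3, 9, 9, 9, 3, 6, 6, 5, 1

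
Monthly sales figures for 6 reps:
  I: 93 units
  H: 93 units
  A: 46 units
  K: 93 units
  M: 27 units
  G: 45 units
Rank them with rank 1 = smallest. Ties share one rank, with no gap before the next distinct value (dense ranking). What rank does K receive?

4

Sorted (ascending): 27, 45, 46, 93, 93, 93
The 3 values of 93 share dense rank 4.
Remaining distinct values take the next consecutive integers.
K has value 93 units → rank 4.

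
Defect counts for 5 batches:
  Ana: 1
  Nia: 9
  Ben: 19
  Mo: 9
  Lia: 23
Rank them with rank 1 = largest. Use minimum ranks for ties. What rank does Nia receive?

Sorted (descending): 23, 19, 9, 9, 1
The 2 values of 9 occupy positions 3–4 → each gets rank 3.
Nia has value 9 → rank 3.

3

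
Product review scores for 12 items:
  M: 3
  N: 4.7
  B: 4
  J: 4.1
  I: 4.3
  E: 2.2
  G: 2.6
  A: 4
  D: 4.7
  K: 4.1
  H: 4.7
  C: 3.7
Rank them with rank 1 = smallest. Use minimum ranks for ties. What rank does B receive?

Sorted (ascending): 2.2, 2.6, 3, 3.7, 4, 4, 4.1, 4.1, 4.3, 4.7, 4.7, 4.7
The 2 values of 4 occupy positions 5–6 → each gets rank 5.
The 2 values of 4.1 occupy positions 7–8 → each gets rank 7.
The 3 values of 4.7 occupy positions 10–12 → each gets rank 10.
B has value 4 → rank 5.

5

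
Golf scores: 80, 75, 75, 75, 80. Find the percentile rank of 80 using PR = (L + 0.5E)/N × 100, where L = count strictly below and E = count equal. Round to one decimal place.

N = 5.
Strictly below 80: 3. Equal to 80: 2.
PR = (3 + 0.5·2)/5 × 100 = 80.0

80.0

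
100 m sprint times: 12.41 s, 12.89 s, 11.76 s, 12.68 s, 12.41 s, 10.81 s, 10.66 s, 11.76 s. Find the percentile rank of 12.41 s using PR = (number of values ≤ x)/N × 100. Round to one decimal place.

75.0

N = 8.
Strictly below 12.41: 4. Equal to 12.41: 2.
PR = 6/8 × 100 = 75.0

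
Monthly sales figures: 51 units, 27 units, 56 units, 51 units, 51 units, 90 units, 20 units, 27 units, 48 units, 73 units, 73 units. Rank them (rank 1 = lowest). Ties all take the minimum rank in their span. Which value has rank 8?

56

Sorted (ascending): 20, 27, 27, 48, 51, 51, 51, 56, 73, 73, 90
The 2 values of 27 occupy positions 2–3 → each gets rank 2.
The 3 values of 51 occupy positions 5–7 → each gets rank 5.
The 2 values of 73 occupy positions 9–10 → each gets rank 9.
Rank 8 → value 56.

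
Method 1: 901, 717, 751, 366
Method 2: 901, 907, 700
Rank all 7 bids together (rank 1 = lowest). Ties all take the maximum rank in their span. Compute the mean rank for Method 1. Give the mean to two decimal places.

3.50

Sorted (ascending): 366, 700, 717, 751, 901, 901, 907
The 2 values of 901 occupy positions 5–6 → each gets rank 6.
Method 1 values → pooled ranks: 901→6, 717→3, 751→4, 366→1
Mean rank = (6 + 3 + 4 + 1) / 4 = 3.50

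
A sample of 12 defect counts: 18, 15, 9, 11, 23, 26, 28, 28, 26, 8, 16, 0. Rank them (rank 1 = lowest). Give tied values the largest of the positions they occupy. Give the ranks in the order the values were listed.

Sorted (ascending): 0, 8, 9, 11, 15, 16, 18, 23, 26, 26, 28, 28
The 2 values of 26 occupy positions 9–10 → each gets rank 10.
The 2 values of 28 occupy positions 11–12 → each gets rank 12.

7, 5, 3, 4, 8, 10, 12, 12, 10, 2, 6, 1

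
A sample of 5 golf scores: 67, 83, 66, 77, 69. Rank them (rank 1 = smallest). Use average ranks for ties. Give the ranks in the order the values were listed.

2, 5, 1, 4, 3

Sorted (ascending): 66, 67, 69, 77, 83
No ties — each value takes its position as its rank.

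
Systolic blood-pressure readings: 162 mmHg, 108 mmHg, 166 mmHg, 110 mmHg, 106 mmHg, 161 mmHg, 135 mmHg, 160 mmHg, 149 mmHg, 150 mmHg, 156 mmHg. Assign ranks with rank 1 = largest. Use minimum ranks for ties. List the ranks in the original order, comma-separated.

Sorted (descending): 166, 162, 161, 160, 156, 150, 149, 135, 110, 108, 106
No ties — each value takes its position as its rank.

2, 10, 1, 9, 11, 3, 8, 4, 7, 6, 5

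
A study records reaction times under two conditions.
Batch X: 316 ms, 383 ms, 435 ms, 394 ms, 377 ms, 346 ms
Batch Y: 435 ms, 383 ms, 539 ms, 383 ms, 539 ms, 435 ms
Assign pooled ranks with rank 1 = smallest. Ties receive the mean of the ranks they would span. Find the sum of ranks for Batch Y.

51

Sorted (ascending): 316, 346, 377, 383, 383, 383, 394, 435, 435, 435, 539, 539
The 3 values of 383 occupy positions 4–6 → average rank 5.
The 3 values of 435 occupy positions 8–10 → average rank 9.
The 2 values of 539 occupy positions 11–12 → average rank (11+12)/2 = 11.5.
Batch Y values → pooled ranks: 435→9, 383→5, 539→11.5, 383→5, 539→11.5, 435→9
Rank sum = 9 + 5 + 11.5 + 5 + 11.5 + 9 = 51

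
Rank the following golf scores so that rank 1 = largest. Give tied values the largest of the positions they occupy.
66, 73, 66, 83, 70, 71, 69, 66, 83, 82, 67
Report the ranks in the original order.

11, 4, 11, 2, 6, 5, 7, 11, 2, 3, 8

Sorted (descending): 83, 83, 82, 73, 71, 70, 69, 67, 66, 66, 66
The 2 values of 83 occupy positions 1–2 → each gets rank 2.
The 3 values of 66 occupy positions 9–11 → each gets rank 11.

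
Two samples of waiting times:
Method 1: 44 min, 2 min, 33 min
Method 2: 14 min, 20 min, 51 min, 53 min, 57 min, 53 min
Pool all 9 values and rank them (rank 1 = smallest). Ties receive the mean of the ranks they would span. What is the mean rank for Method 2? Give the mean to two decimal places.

5.83

Sorted (ascending): 2, 14, 20, 33, 44, 51, 53, 53, 57
The 2 values of 53 occupy positions 7–8 → average rank (7+8)/2 = 7.5.
Method 2 values → pooled ranks: 14→2, 20→3, 51→6, 53→7.5, 57→9, 53→7.5
Mean rank = (2 + 3 + 6 + 7.5 + 9 + 7.5) / 6 = 5.83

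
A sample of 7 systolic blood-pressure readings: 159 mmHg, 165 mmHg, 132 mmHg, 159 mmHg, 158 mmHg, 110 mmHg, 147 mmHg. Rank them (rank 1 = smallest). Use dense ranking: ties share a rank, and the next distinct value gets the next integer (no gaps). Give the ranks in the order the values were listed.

Sorted (ascending): 110, 132, 147, 158, 159, 159, 165
The 2 values of 159 share dense rank 5.
Remaining distinct values take the next consecutive integers.

5, 6, 2, 5, 4, 1, 3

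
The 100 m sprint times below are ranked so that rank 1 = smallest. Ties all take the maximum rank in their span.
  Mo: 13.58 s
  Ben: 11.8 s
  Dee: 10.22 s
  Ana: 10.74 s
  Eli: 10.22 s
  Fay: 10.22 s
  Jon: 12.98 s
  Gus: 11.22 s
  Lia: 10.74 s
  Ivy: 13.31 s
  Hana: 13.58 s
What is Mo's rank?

11

Sorted (ascending): 10.22, 10.22, 10.22, 10.74, 10.74, 11.22, 11.8, 12.98, 13.31, 13.58, 13.58
The 3 values of 10.22 occupy positions 1–3 → each gets rank 3.
The 2 values of 10.74 occupy positions 4–5 → each gets rank 5.
The 2 values of 13.58 occupy positions 10–11 → each gets rank 11.
Mo has value 13.58 s → rank 11.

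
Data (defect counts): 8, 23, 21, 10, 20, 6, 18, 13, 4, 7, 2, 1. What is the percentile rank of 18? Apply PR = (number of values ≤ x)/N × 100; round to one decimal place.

75.0

N = 12.
Strictly below 18: 8. Equal to 18: 1.
PR = 9/12 × 100 = 75.0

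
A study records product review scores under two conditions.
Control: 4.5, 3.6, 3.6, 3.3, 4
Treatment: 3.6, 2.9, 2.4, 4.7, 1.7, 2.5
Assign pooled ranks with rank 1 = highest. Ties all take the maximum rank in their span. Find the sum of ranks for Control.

Sorted (descending): 4.7, 4.5, 4, 3.6, 3.6, 3.6, 3.3, 2.9, 2.5, 2.4, 1.7
The 3 values of 3.6 occupy positions 4–6 → each gets rank 6.
Control values → pooled ranks: 4.5→2, 3.6→6, 3.6→6, 3.3→7, 4→3
Rank sum = 2 + 6 + 6 + 7 + 3 = 24

24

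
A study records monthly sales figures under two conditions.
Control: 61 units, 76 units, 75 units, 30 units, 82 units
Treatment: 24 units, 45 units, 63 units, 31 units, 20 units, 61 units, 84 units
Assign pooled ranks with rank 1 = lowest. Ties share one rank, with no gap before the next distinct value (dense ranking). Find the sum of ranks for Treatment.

36

Sorted (ascending): 20, 24, 30, 31, 45, 61, 61, 63, 75, 76, 82, 84
The 2 values of 61 share dense rank 6.
Remaining distinct values take the next consecutive integers.
Treatment values → pooled ranks: 24→2, 45→5, 63→7, 31→4, 20→1, 61→6, 84→11
Rank sum = 2 + 5 + 7 + 4 + 1 + 6 + 11 = 36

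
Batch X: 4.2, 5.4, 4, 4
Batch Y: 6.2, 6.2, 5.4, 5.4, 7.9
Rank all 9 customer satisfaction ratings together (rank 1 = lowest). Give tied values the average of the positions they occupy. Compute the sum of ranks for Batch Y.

Sorted (ascending): 4, 4, 4.2, 5.4, 5.4, 5.4, 6.2, 6.2, 7.9
The 2 values of 4 occupy positions 1–2 → average rank (1+2)/2 = 1.5.
The 3 values of 5.4 occupy positions 4–6 → average rank 5.
The 2 values of 6.2 occupy positions 7–8 → average rank (7+8)/2 = 7.5.
Batch Y values → pooled ranks: 6.2→7.5, 6.2→7.5, 5.4→5, 5.4→5, 7.9→9
Rank sum = 7.5 + 7.5 + 5 + 5 + 9 = 34

34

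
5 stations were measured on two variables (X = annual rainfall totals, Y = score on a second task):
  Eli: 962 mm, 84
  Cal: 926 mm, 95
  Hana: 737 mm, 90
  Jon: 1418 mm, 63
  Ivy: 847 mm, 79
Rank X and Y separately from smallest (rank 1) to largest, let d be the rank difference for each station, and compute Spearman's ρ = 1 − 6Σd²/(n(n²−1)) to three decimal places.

-0.500

Ranks of variable 1: 4, 3, 1, 5, 2
Ranks of variable 2: 3, 5, 4, 1, 2
d = r₁ − r₂: 1, -2, -3, 4, 0
d²: 1, 4, 9, 16, 0; Σd² = 30
ρ = 1 − 6·30/(5·24) = 1 − 180/120 = -0.500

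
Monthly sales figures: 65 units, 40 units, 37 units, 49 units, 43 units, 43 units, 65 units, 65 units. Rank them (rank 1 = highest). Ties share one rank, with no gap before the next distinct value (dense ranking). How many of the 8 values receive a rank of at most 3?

6

Sorted (descending): 65, 65, 65, 49, 43, 43, 40, 37
The 3 values of 65 share dense rank 1.
The 2 values of 43 share dense rank 3.
Remaining distinct values take the next consecutive integers.
Ranks ≤ 3: {1, 1, 1, 2, 3, 3} → 6 values.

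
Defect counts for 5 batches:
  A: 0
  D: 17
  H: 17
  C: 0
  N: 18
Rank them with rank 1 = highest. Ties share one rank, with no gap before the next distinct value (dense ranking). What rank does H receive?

2

Sorted (descending): 18, 17, 17, 0, 0
The 2 values of 17 share dense rank 2.
The 2 values of 0 share dense rank 3.
Remaining distinct values take the next consecutive integers.
H has value 17 → rank 2.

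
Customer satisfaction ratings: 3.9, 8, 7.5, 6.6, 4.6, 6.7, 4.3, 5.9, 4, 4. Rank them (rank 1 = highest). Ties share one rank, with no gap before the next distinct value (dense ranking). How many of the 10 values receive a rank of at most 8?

9

Sorted (descending): 8, 7.5, 6.7, 6.6, 5.9, 4.6, 4.3, 4, 4, 3.9
The 2 values of 4 share dense rank 8.
Remaining distinct values take the next consecutive integers.
Ranks ≤ 8: {1, 2, 3, 4, 5, 6, 7, 8, 8} → 9 values.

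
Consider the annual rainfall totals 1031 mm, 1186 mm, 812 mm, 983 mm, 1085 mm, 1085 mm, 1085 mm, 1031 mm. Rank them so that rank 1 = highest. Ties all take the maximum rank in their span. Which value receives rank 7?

Sorted (descending): 1186, 1085, 1085, 1085, 1031, 1031, 983, 812
The 3 values of 1085 occupy positions 2–4 → each gets rank 4.
The 2 values of 1031 occupy positions 5–6 → each gets rank 6.
Rank 7 → value 983.

983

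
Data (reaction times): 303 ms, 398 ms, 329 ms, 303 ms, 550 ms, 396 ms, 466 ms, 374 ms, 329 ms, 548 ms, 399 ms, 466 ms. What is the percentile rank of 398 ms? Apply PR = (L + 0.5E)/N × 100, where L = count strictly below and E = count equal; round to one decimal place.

N = 12.
Strictly below 398: 6. Equal to 398: 1.
PR = (6 + 0.5·1)/12 × 100 = 54.2

54.2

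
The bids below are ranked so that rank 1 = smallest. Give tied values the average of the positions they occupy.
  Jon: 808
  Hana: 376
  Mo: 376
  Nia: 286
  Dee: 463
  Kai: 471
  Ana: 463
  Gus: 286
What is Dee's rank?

5.5

Sorted (ascending): 286, 286, 376, 376, 463, 463, 471, 808
The 2 values of 286 occupy positions 1–2 → average rank (1+2)/2 = 1.5.
The 2 values of 376 occupy positions 3–4 → average rank (3+4)/2 = 3.5.
The 2 values of 463 occupy positions 5–6 → average rank (5+6)/2 = 5.5.
Dee has value 463 → rank 5.5.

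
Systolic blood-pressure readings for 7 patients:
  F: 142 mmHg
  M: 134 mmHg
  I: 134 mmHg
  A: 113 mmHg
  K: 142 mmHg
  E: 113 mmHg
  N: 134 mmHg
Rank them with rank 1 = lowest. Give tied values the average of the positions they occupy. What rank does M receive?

4

Sorted (ascending): 113, 113, 134, 134, 134, 142, 142
The 2 values of 113 occupy positions 1–2 → average rank (1+2)/2 = 1.5.
The 3 values of 134 occupy positions 3–5 → average rank 4.
The 2 values of 142 occupy positions 6–7 → average rank (6+7)/2 = 6.5.
M has value 134 mmHg → rank 4.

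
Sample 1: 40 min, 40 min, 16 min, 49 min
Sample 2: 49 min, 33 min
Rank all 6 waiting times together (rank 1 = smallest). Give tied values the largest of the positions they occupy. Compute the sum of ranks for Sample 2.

Sorted (ascending): 16, 33, 40, 40, 49, 49
The 2 values of 40 occupy positions 3–4 → each gets rank 4.
The 2 values of 49 occupy positions 5–6 → each gets rank 6.
Sample 2 values → pooled ranks: 49→6, 33→2
Rank sum = 6 + 2 = 8

8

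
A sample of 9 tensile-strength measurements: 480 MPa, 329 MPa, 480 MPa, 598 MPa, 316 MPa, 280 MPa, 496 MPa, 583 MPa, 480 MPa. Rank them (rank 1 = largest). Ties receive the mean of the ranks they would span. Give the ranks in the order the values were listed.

5, 7, 5, 1, 8, 9, 3, 2, 5

Sorted (descending): 598, 583, 496, 480, 480, 480, 329, 316, 280
The 3 values of 480 occupy positions 4–6 → average rank 5.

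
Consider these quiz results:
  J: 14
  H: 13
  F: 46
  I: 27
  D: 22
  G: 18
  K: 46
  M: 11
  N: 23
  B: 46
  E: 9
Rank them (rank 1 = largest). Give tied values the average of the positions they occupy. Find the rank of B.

2

Sorted (descending): 46, 46, 46, 27, 23, 22, 18, 14, 13, 11, 9
The 3 values of 46 occupy positions 1–3 → average rank 2.
B has value 46 → rank 2.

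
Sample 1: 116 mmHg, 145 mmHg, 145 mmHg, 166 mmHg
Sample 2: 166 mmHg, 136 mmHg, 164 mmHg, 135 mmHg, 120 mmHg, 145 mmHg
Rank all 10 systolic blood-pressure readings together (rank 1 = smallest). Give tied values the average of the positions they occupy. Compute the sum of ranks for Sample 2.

Sorted (ascending): 116, 120, 135, 136, 145, 145, 145, 164, 166, 166
The 3 values of 145 occupy positions 5–7 → average rank 6.
The 2 values of 166 occupy positions 9–10 → average rank (9+10)/2 = 9.5.
Sample 2 values → pooled ranks: 166→9.5, 136→4, 164→8, 135→3, 120→2, 145→6
Rank sum = 9.5 + 4 + 8 + 3 + 2 + 6 = 32.5

32.5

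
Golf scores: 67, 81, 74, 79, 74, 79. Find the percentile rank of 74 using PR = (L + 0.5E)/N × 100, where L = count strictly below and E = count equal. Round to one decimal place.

33.3

N = 6.
Strictly below 74: 1. Equal to 74: 2.
PR = (1 + 0.5·2)/6 × 100 = 33.3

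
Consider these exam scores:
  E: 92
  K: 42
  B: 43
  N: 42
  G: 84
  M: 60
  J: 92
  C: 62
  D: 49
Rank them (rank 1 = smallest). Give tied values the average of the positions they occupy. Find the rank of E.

Sorted (ascending): 42, 42, 43, 49, 60, 62, 84, 92, 92
The 2 values of 42 occupy positions 1–2 → average rank (1+2)/2 = 1.5.
The 2 values of 92 occupy positions 8–9 → average rank (8+9)/2 = 8.5.
E has value 92 → rank 8.5.

8.5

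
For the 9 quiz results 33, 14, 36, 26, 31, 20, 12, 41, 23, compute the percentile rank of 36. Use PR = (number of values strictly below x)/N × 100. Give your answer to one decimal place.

77.8

N = 9.
Strictly below 36: 7. Equal to 36: 1.
PR = 7/9 × 100 = 77.8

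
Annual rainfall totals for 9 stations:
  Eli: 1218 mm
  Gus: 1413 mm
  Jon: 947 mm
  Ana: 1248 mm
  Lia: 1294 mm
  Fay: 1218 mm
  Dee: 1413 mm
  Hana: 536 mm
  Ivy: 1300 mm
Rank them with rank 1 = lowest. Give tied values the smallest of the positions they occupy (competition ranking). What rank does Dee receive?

8

Sorted (ascending): 536, 947, 1218, 1218, 1248, 1294, 1300, 1413, 1413
The 2 values of 1218 occupy positions 3–4 → each gets rank 3.
The 2 values of 1413 occupy positions 8–9 → each gets rank 8.
Dee has value 1413 mm → rank 8.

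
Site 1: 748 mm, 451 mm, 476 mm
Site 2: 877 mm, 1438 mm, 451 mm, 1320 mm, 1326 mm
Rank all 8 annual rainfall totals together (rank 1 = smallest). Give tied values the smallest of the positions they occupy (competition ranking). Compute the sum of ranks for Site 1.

Sorted (ascending): 451, 451, 476, 748, 877, 1320, 1326, 1438
The 2 values of 451 occupy positions 1–2 → each gets rank 1.
Site 1 values → pooled ranks: 748→4, 451→1, 476→3
Rank sum = 4 + 1 + 3 = 8

8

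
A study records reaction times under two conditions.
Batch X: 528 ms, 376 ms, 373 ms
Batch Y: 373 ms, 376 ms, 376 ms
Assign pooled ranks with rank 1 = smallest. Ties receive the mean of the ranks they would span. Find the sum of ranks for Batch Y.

9.5

Sorted (ascending): 373, 373, 376, 376, 376, 528
The 2 values of 373 occupy positions 1–2 → average rank (1+2)/2 = 1.5.
The 3 values of 376 occupy positions 3–5 → average rank 4.
Batch Y values → pooled ranks: 373→1.5, 376→4, 376→4
Rank sum = 1.5 + 4 + 4 = 9.5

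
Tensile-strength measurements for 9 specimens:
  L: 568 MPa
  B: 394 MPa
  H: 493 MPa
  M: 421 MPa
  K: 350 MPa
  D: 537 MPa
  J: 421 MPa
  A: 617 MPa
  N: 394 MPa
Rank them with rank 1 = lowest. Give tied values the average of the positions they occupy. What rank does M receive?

Sorted (ascending): 350, 394, 394, 421, 421, 493, 537, 568, 617
The 2 values of 394 occupy positions 2–3 → average rank (2+3)/2 = 2.5.
The 2 values of 421 occupy positions 4–5 → average rank (4+5)/2 = 4.5.
M has value 421 MPa → rank 4.5.

4.5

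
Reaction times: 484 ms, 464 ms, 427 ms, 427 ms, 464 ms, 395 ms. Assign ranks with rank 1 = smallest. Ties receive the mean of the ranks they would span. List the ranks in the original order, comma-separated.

Sorted (ascending): 395, 427, 427, 464, 464, 484
The 2 values of 427 occupy positions 2–3 → average rank (2+3)/2 = 2.5.
The 2 values of 464 occupy positions 4–5 → average rank (4+5)/2 = 4.5.

6, 4.5, 2.5, 2.5, 4.5, 1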